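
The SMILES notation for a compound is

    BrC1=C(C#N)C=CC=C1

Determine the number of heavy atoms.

9

Every atom symbol written in the SMILES (organic subset) is one heavy atom; implicit H are not written.
Heavy atoms by element → Br:1, C:7, N:1.
Total: 9.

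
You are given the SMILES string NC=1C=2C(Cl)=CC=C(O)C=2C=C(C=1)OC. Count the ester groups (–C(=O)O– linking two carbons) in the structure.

0

Scan the SMILES for the ester motif — none present.
Groups that are present: 1 ether, 1 hydroxyl, 1 primary amine.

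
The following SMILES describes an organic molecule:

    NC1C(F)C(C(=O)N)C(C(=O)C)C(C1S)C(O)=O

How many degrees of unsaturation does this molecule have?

4

Degree of unsaturation = (number of rings) + (number of π bonds).
Ring closures in the SMILES: 1.
π bonds: 3 double bonds (each 1 DoU) → 3 DoU from unsaturation.
Total DoU = 1 + 3 = 4.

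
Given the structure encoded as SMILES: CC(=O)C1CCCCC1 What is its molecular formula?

C8H14O

Walk through each heavy atom and fill implicit hydrogens from standard valence (C 4, N 3, O 2, S 2, halogen 1):
  atom 1: C, bond orders sum to 1 (valence 4) → 3 H
  atom 2: C, bond orders sum to 4 (valence 4) → 0 H
  atom 3: O, bond orders sum to 2 (valence 2) → 0 H
  atom 4: C, bond orders sum to 3 (valence 4) → 1 H
  atom 5: C, bond orders sum to 2 (valence 4) → 2 H
  atom 6: C, bond orders sum to 2 (valence 4) → 2 H
  atom 7: C, bond orders sum to 2 (valence 4) → 2 H
  atom 8: C, bond orders sum to 2 (valence 4) → 2 H
  atom 9: C, bond orders sum to 2 (valence 4) → 2 H
Totals → C:8, H:14, O:1.
In Hill order: C8H14O.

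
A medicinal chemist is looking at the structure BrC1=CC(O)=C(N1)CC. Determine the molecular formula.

Walk through each heavy atom and fill implicit hydrogens from standard valence (C 4, N 3, O 2, S 2, halogen 1):
  atom 1: Br (halogen, monovalent) → 0 H
  atom 2: C, bond orders sum to 4 (valence 4) → 0 H
  atom 3: C, bond orders sum to 3 (valence 4) → 1 H
  atom 4: C, bond orders sum to 4 (valence 4) → 0 H
  atom 5: O, bond orders sum to 1 (valence 2) → 1 H
  atom 6: C, bond orders sum to 4 (valence 4) → 0 H
  atom 7: N, bond orders sum to 2 (valence 3) → 1 H
  atom 8: C, bond orders sum to 2 (valence 4) → 2 H
  atom 9: C, bond orders sum to 1 (valence 4) → 3 H
Totals → C:6, H:8, Br:1, N:1, O:1.
In Hill order: C6H8BrNO.

C6H8BrNO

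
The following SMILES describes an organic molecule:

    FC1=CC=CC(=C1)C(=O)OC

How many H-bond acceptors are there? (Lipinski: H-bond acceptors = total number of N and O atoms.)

N atoms: 0; O atoms: 2.
Lipinski HBA = 0 + 2 = 2.

2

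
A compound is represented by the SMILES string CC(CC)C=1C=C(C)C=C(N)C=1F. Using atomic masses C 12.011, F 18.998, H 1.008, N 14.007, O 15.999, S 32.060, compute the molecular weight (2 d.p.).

181.25 g/mol

First, the molecular formula is C11H16FN (counting implicit H from valence).
  C: 11 × 12.011 = 132.121
  F: 1 × 18.998 = 18.998
  H: 16 × 1.008 = 16.128
  N: 1 × 14.007 = 14.007
Sum: 11×12.011 + 1×18.998 + 16×1.008 + 1×14.007 = 181.254 → 181.25 g/mol.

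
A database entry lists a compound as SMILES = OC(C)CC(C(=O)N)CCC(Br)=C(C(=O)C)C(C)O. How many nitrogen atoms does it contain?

1

Scan the SMILES for N atoms (remember two-letter symbols like Cl and Br are single atoms).
Nitrogen count: 1.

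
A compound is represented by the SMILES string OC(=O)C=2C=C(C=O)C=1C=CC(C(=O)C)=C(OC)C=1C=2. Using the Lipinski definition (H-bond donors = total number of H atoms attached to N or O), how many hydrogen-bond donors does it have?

1

Donors: find every N or O and count the H atoms it carries.
  atom 1 (O): bond orders sum to 1 → 1 H
  atom 3 (O): bond orders sum to 2 → 0 H
  atom 8 (O): bond orders sum to 2 → 0 H
  atom 14 (O): bond orders sum to 2 → 0 H
  atom 17 (O): bond orders sum to 2 → 0 H
Lipinski HBD = 1.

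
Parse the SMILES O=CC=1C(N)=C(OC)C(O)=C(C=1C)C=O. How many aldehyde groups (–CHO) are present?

2

The aldehyde motif appears at heavy-atom positions 2, 14 in the SMILES.
Other groups present: 1 ether, 1 hydroxyl, 1 primary amine.
Aldehyde count: 2.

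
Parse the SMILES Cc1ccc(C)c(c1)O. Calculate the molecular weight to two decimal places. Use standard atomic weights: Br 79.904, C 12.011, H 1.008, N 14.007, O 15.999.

First, the molecular formula is C8H10O (counting implicit H from valence).
  C: 8 × 12.011 = 96.088
  H: 10 × 1.008 = 10.080
  O: 1 × 15.999 = 15.999
Sum: 8×12.011 + 10×1.008 + 1×15.999 = 122.167 → 122.17 g/mol.

122.17 g/mol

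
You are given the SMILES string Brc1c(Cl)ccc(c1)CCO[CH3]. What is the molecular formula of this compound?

C9H10BrClO

Walk through each heavy atom and fill implicit hydrogens from standard valence (C 4, N 3, O 2, S 2, halogen 1); for lowercase aromatic atoms, an aromatic c carries 1 H when it has two neighbours and 0 H with three, and aromatic n carries 0 H:
  atom 1: Br (halogen, monovalent) → 0 H
  atom 2: aromatic c, 3 neighbours → 0 H
  atom 3: aromatic c, 3 neighbours → 0 H
  atom 4: Cl (halogen, monovalent) → 0 H
  atom 5: aromatic c, 2 neighbours → 1 H
  atom 6: aromatic c, 2 neighbours → 1 H
  atom 7: aromatic c, 3 neighbours → 0 H
  atom 8: aromatic c, 2 neighbours → 1 H
  atom 9: C, bond orders sum to 2 (valence 4) → 2 H
  atom 10: C, bond orders sum to 2 (valence 4) → 2 H
  atom 11: O, bond orders sum to 2 (valence 2) → 0 H
  atom 12: C with explicit H count 3
Totals → C:9, H:10, Br:1, Cl:1, O:1.
In Hill order: C9H10BrClO.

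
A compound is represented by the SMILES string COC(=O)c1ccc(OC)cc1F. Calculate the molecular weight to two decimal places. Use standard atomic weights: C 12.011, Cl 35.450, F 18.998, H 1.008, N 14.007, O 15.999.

184.17 g/mol

First, the molecular formula is C9H9FO3 (counting implicit H from valence).
  C: 9 × 12.011 = 108.099
  F: 1 × 18.998 = 18.998
  H: 9 × 1.008 = 9.072
  O: 3 × 15.999 = 47.997
Sum: 9×12.011 + 1×18.998 + 9×1.008 + 3×15.999 = 184.166 → 184.17 g/mol.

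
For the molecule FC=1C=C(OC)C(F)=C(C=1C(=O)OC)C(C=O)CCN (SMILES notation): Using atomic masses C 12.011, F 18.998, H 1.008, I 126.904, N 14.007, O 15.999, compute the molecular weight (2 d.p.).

First, the molecular formula is C13H15F2NO4 (counting implicit H from valence).
  C: 13 × 12.011 = 156.143
  F: 2 × 18.998 = 37.996
  H: 15 × 1.008 = 15.120
  N: 1 × 14.007 = 14.007
  O: 4 × 15.999 = 63.996
Sum: 13×12.011 + 2×18.998 + 15×1.008 + 1×14.007 + 4×15.999 = 287.262 → 287.26 g/mol.

287.26 g/mol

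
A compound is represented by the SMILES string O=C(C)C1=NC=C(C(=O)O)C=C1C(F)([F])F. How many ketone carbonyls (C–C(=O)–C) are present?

The ketone motif appears at heavy-atom position 2 in the SMILES.
Other groups present: 1 carboxylic acid.
Ketone count: 1.

1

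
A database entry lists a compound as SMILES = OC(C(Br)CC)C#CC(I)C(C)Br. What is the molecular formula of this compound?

Walk through each heavy atom and fill implicit hydrogens from standard valence (C 4, N 3, O 2, S 2, halogen 1):
  atom 1: O, bond orders sum to 1 (valence 2) → 1 H
  atom 2: C, bond orders sum to 3 (valence 4) → 1 H
  atom 3: C, bond orders sum to 3 (valence 4) → 1 H
  atom 4: Br (halogen, monovalent) → 0 H
  atom 5: C, bond orders sum to 2 (valence 4) → 2 H
  atom 6: C, bond orders sum to 1 (valence 4) → 3 H
  atom 7: C, bond orders sum to 4 (valence 4) → 0 H
  atom 8: C, bond orders sum to 4 (valence 4) → 0 H
  atom 9: C, bond orders sum to 3 (valence 4) → 1 H
  atom 10: I (halogen, monovalent) → 0 H
  atom 11: C, bond orders sum to 3 (valence 4) → 1 H
  atom 12: C, bond orders sum to 1 (valence 4) → 3 H
  atom 13: Br (halogen, monovalent) → 0 H
Totals → C:9, H:13, Br:2, I:1, O:1.

C9H13Br2IO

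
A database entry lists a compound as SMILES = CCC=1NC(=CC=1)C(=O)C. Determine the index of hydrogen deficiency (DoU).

4

Molecular formula: C8H11NO.
DoU = (2C + 2 + N − H − X) / 2, where X is the halogen count and O/S are ignored.
    = (2·8 + 2 + 1 − 11 − 0) / 2 = 8 / 2 = 4.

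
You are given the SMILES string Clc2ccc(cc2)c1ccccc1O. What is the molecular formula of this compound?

C12H9ClO

Walk through each heavy atom and fill implicit hydrogens from standard valence (C 4, N 3, O 2, S 2, halogen 1); for lowercase aromatic atoms, an aromatic c carries 1 H when it has two neighbours and 0 H with three, and aromatic n carries 0 H:
  atom 1: Cl (halogen, monovalent) → 0 H
  atom 2: aromatic c, 3 neighbours → 0 H
  atom 3: aromatic c, 2 neighbours → 1 H
  atom 4: aromatic c, 2 neighbours → 1 H
  atom 5: aromatic c, 3 neighbours → 0 H
  atom 6: aromatic c, 2 neighbours → 1 H
  atom 7: aromatic c, 2 neighbours → 1 H
  atom 8: aromatic c, 3 neighbours → 0 H
  atom 9: aromatic c, 2 neighbours → 1 H
  atom 10: aromatic c, 2 neighbours → 1 H
  atom 11: aromatic c, 2 neighbours → 1 H
  atom 12: aromatic c, 2 neighbours → 1 H
  atom 13: aromatic c, 3 neighbours → 0 H
  atom 14: O, bond orders sum to 1 (valence 2) → 1 H
Totals → C:12, H:9, Cl:1, O:1.
In Hill order: C12H9ClO.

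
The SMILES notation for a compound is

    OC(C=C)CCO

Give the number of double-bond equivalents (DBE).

Molecular formula: C5H10O2.
DoU = (2C + 2 + N − H − X) / 2, where X is the halogen count and O/S are ignored.
    = (2·5 + 2 + 0 − 10 − 0) / 2 = 2 / 2 = 1.

1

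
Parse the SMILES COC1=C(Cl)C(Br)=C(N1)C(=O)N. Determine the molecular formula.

Walk through each heavy atom and fill implicit hydrogens from standard valence (C 4, N 3, O 2, S 2, halogen 1):
  atom 1: C, bond orders sum to 1 (valence 4) → 3 H
  atom 2: O, bond orders sum to 2 (valence 2) → 0 H
  atom 3: C, bond orders sum to 4 (valence 4) → 0 H
  atom 4: C, bond orders sum to 4 (valence 4) → 0 H
  atom 5: Cl (halogen, monovalent) → 0 H
  atom 6: C, bond orders sum to 4 (valence 4) → 0 H
  atom 7: Br (halogen, monovalent) → 0 H
  atom 8: C, bond orders sum to 4 (valence 4) → 0 H
  atom 9: N, bond orders sum to 2 (valence 3) → 1 H
  atom 10: C, bond orders sum to 4 (valence 4) → 0 H
  atom 11: O, bond orders sum to 2 (valence 2) → 0 H
  atom 12: N, bond orders sum to 1 (valence 3) → 2 H
Totals → C:6, H:6, Br:1, Cl:1, N:2, O:2.
In Hill order: C6H6BrClN2O2.

C6H6BrClN2O2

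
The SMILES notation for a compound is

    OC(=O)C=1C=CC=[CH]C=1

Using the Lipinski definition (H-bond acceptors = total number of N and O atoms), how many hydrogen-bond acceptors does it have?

2

N atoms: 0; O atoms: 2.
Lipinski HBA = 0 + 2 = 2.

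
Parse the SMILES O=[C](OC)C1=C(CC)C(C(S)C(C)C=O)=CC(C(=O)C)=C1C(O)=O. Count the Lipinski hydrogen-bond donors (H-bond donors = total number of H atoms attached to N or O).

1

Donors: find every N or O and count the H atoms it carries.
  atom 1 (O): bond orders sum to 2 → 0 H
  atom 3 (O): bond orders sum to 2 → 0 H
  atom 15 (O): bond orders sum to 2 → 0 H
  atom 19 (O): bond orders sum to 2 → 0 H
  atom 23 (O): bond orders sum to 1 → 1 H
  atom 24 (O): bond orders sum to 2 → 0 H
Lipinski HBD = 1.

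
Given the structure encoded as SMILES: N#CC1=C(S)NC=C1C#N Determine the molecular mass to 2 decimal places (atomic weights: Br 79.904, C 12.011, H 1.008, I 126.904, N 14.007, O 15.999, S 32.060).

First, the molecular formula is C6H3N3S (counting implicit H from valence).
  C: 6 × 12.011 = 72.066
  H: 3 × 1.008 = 3.024
  N: 3 × 14.007 = 42.021
  S: 1 × 32.060 = 32.060
Sum: 6×12.011 + 3×1.008 + 3×14.007 + 1×32.060 = 149.171 → 149.17 g/mol.

149.17 g/mol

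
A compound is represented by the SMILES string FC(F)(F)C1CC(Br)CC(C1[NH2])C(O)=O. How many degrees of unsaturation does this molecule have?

2

Degree of unsaturation = (number of rings) + (number of π bonds).
Ring closures in the SMILES: 1.
π bonds: 1 double bond (each 1 DoU) → 1 DoU from unsaturation.
Total DoU = 1 + 1 = 2.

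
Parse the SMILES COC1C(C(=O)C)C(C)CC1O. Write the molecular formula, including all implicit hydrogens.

C9H16O3

Walk through each heavy atom and fill implicit hydrogens from standard valence (C 4, N 3, O 2, S 2, halogen 1):
  atom 1: C, bond orders sum to 1 (valence 4) → 3 H
  atom 2: O, bond orders sum to 2 (valence 2) → 0 H
  atom 3: C, bond orders sum to 3 (valence 4) → 1 H
  atom 4: C, bond orders sum to 3 (valence 4) → 1 H
  atom 5: C, bond orders sum to 4 (valence 4) → 0 H
  atom 6: O, bond orders sum to 2 (valence 2) → 0 H
  atom 7: C, bond orders sum to 1 (valence 4) → 3 H
  atom 8: C, bond orders sum to 3 (valence 4) → 1 H
  atom 9: C, bond orders sum to 1 (valence 4) → 3 H
  atom 10: C, bond orders sum to 2 (valence 4) → 2 H
  atom 11: C, bond orders sum to 3 (valence 4) → 1 H
  atom 12: O, bond orders sum to 1 (valence 2) → 1 H
Totals → C:9, H:16, O:3.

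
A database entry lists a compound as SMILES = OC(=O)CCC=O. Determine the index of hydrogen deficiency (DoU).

Molecular formula: C4H6O3.
DoU = (2C + 2 + N − H − X) / 2, where X is the halogen count and O/S are ignored.
    = (2·4 + 2 + 0 − 6 − 0) / 2 = 4 / 2 = 2.

2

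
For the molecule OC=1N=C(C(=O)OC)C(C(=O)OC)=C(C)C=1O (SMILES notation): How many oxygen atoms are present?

Scan the SMILES for O atoms (remember two-letter symbols like Cl and Br are single atoms).
Oxygen count: 6.

6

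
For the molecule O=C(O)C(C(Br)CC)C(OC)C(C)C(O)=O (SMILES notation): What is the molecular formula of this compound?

Walk through each heavy atom and fill implicit hydrogens from standard valence (C 4, N 3, O 2, S 2, halogen 1):
  atom 1: O, bond orders sum to 2 (valence 2) → 0 H
  atom 2: C, bond orders sum to 4 (valence 4) → 0 H
  atom 3: O, bond orders sum to 1 (valence 2) → 1 H
  atom 4: C, bond orders sum to 3 (valence 4) → 1 H
  atom 5: C, bond orders sum to 3 (valence 4) → 1 H
  atom 6: Br (halogen, monovalent) → 0 H
  atom 7: C, bond orders sum to 2 (valence 4) → 2 H
  atom 8: C, bond orders sum to 1 (valence 4) → 3 H
  atom 9: C, bond orders sum to 3 (valence 4) → 1 H
  atom 10: O, bond orders sum to 2 (valence 2) → 0 H
  atom 11: C, bond orders sum to 1 (valence 4) → 3 H
  atom 12: C, bond orders sum to 3 (valence 4) → 1 H
  atom 13: C, bond orders sum to 1 (valence 4) → 3 H
  atom 14: C, bond orders sum to 4 (valence 4) → 0 H
  atom 15: O, bond orders sum to 1 (valence 2) → 1 H
  atom 16: O, bond orders sum to 2 (valence 2) → 0 H
Totals → C:10, H:17, Br:1, O:5.
In Hill order: C10H17BrO5.

C10H17BrO5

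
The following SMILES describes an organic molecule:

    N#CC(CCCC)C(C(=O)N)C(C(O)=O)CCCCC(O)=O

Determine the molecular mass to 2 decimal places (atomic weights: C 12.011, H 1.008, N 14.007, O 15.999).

First, the molecular formula is C15H24N2O5 (counting implicit H from valence).
  C: 15 × 12.011 = 180.165
  H: 24 × 1.008 = 24.192
  N: 2 × 14.007 = 28.014
  O: 5 × 15.999 = 79.995
Sum: 15×12.011 + 24×1.008 + 2×14.007 + 5×15.999 = 312.366 → 312.37 g/mol.

312.37 g/mol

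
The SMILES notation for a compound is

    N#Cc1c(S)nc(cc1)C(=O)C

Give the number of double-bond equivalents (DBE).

Molecular formula: C8H6N2OS.
DoU = (2C + 2 + N − H − X) / 2, where X is the halogen count and O/S are ignored.
    = (2·8 + 2 + 2 − 6 − 0) / 2 = 14 / 2 = 7.

7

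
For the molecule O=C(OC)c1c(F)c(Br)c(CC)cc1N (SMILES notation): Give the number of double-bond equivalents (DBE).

Molecular formula: C10H11BrFNO2.
DoU = (2C + 2 + N − H − X) / 2, where X is the halogen count and O/S are ignored.
    = (2·10 + 2 + 1 − 11 − 2) / 2 = 10 / 2 = 5.

5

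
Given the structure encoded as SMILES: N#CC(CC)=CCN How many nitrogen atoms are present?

Scan the SMILES for N atoms (remember two-letter symbols like Cl and Br are single atoms).
Nitrogen count: 2.

2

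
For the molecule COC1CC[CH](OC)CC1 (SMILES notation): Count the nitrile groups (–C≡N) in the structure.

0

Scan the SMILES for the nitrile motif — none present.
Groups that are present: 2 ether.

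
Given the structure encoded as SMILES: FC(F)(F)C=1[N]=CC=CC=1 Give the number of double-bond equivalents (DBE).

4

Molecular formula: C6H4F3N.
DoU = (2C + 2 + N − H − X) / 2, where X is the halogen count and O/S are ignored.
    = (2·6 + 2 + 1 − 4 − 3) / 2 = 8 / 2 = 4.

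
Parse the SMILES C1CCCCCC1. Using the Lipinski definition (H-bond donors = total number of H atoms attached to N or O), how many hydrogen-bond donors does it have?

Donors: find every N or O and count the H atoms it carries.
  (no N or O atoms present)
Lipinski HBD = 0.

0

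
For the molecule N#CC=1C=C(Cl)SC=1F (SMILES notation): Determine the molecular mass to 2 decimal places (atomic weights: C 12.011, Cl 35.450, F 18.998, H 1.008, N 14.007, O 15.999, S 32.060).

161.58 g/mol

First, the molecular formula is C5HClFNS (counting implicit H from valence).
  C: 5 × 12.011 = 60.055
  Cl: 1 × 35.450 = 35.450
  F: 1 × 18.998 = 18.998
  H: 1 × 1.008 = 1.008
  N: 1 × 14.007 = 14.007
  S: 1 × 32.060 = 32.060
Sum: 5×12.011 + 1×35.450 + 1×18.998 + 1×1.008 + 1×14.007 + 1×32.060 = 161.578 → 161.58 g/mol.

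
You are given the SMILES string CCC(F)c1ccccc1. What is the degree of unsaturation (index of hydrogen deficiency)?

4

Molecular formula: C9H11F.
DoU = (2C + 2 + N − H − X) / 2, where X is the halogen count and O/S are ignored.
    = (2·9 + 2 + 0 − 11 − 1) / 2 = 8 / 2 = 4.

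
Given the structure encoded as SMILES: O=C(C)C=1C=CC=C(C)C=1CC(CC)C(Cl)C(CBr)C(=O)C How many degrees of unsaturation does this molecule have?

Molecular formula: C18H24BrClO2.
DoU = (2C + 2 + N − H − X) / 2, where X is the halogen count and O/S are ignored.
    = (2·18 + 2 + 0 − 24 − 2) / 2 = 12 / 2 = 6.

6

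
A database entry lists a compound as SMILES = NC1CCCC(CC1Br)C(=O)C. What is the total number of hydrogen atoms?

Walk through each heavy atom and fill implicit hydrogens from standard valence (C 4, N 3, O 2, S 2, halogen 1):
  atom 1: N, bond orders sum to 1 (valence 3) → 2 H
  atom 2: C, bond orders sum to 3 (valence 4) → 1 H
  atom 3: C, bond orders sum to 2 (valence 4) → 2 H
  atom 4: C, bond orders sum to 2 (valence 4) → 2 H
  atom 5: C, bond orders sum to 2 (valence 4) → 2 H
  atom 6: C, bond orders sum to 3 (valence 4) → 1 H
  atom 7: C, bond orders sum to 2 (valence 4) → 2 H
  atom 8: C, bond orders sum to 3 (valence 4) → 1 H
  atom 9: Br (halogen, monovalent) → 0 H
  atom 10: C, bond orders sum to 4 (valence 4) → 0 H
  atom 11: O, bond orders sum to 2 (valence 2) → 0 H
  atom 12: C, bond orders sum to 1 (valence 4) → 3 H
Total hydrogens: 16.

16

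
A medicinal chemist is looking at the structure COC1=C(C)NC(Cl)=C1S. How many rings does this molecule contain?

1

In SMILES, each pair of matching ring-closure digits denotes one ring-closing bond; the number of such bonds equals the number of independent rings.
Ring-closure bonds here: 1.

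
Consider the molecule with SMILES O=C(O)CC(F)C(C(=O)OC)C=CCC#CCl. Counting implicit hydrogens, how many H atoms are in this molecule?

12

Walk through each heavy atom and fill implicit hydrogens from standard valence (C 4, N 3, O 2, S 2, halogen 1):
  atom 1: O, bond orders sum to 2 (valence 2) → 0 H
  atom 2: C, bond orders sum to 4 (valence 4) → 0 H
  atom 3: O, bond orders sum to 1 (valence 2) → 1 H
  atom 4: C, bond orders sum to 2 (valence 4) → 2 H
  atom 5: C, bond orders sum to 3 (valence 4) → 1 H
  atom 6: F (halogen, monovalent) → 0 H
  atom 7: C, bond orders sum to 3 (valence 4) → 1 H
  atom 8: C, bond orders sum to 4 (valence 4) → 0 H
  atom 9: O, bond orders sum to 2 (valence 2) → 0 H
  atom 10: O, bond orders sum to 2 (valence 2) → 0 H
  atom 11: C, bond orders sum to 1 (valence 4) → 3 H
  atom 12: C, bond orders sum to 3 (valence 4) → 1 H
  atom 13: C, bond orders sum to 3 (valence 4) → 1 H
  atom 14: C, bond orders sum to 2 (valence 4) → 2 H
  atom 15: C, bond orders sum to 4 (valence 4) → 0 H
  atom 16: C, bond orders sum to 4 (valence 4) → 0 H
  atom 17: Cl (halogen, monovalent) → 0 H
Total hydrogens: 12.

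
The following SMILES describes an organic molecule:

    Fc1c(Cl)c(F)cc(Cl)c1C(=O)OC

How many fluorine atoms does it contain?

2

Scan the SMILES for F atoms (remember two-letter symbols like Cl and Br are single atoms).
Fluorine count: 2.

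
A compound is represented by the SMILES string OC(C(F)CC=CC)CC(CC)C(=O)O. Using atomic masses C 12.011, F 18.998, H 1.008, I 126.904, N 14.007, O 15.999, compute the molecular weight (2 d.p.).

218.27 g/mol

First, the molecular formula is C11H19FO3 (counting implicit H from valence).
  C: 11 × 12.011 = 132.121
  F: 1 × 18.998 = 18.998
  H: 19 × 1.008 = 19.152
  O: 3 × 15.999 = 47.997
Sum: 11×12.011 + 1×18.998 + 19×1.008 + 3×15.999 = 218.268 → 218.27 g/mol.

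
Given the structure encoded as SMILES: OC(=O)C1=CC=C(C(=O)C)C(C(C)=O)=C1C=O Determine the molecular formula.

C12H10O5

Walk through each heavy atom and fill implicit hydrogens from standard valence (C 4, N 3, O 2, S 2, halogen 1):
  atom 1: O, bond orders sum to 1 (valence 2) → 1 H
  atom 2: C, bond orders sum to 4 (valence 4) → 0 H
  atom 3: O, bond orders sum to 2 (valence 2) → 0 H
  atom 4: C, bond orders sum to 4 (valence 4) → 0 H
  atom 5: C, bond orders sum to 3 (valence 4) → 1 H
  atom 6: C, bond orders sum to 3 (valence 4) → 1 H
  atom 7: C, bond orders sum to 4 (valence 4) → 0 H
  atom 8: C, bond orders sum to 4 (valence 4) → 0 H
  atom 9: O, bond orders sum to 2 (valence 2) → 0 H
  atom 10: C, bond orders sum to 1 (valence 4) → 3 H
  atom 11: C, bond orders sum to 4 (valence 4) → 0 H
  atom 12: C, bond orders sum to 4 (valence 4) → 0 H
  atom 13: C, bond orders sum to 1 (valence 4) → 3 H
  atom 14: O, bond orders sum to 2 (valence 2) → 0 H
  atom 15: C, bond orders sum to 4 (valence 4) → 0 H
  atom 16: C, bond orders sum to 3 (valence 4) → 1 H
  atom 17: O, bond orders sum to 2 (valence 2) → 0 H
Totals → C:12, H:10, O:5.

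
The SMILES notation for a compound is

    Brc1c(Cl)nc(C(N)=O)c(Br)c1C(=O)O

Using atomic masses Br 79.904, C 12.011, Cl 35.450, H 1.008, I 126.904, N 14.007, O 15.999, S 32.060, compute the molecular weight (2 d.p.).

358.37 g/mol

First, the molecular formula is C7H3Br2ClN2O3 (counting implicit H from valence).
  Br: 2 × 79.904 = 159.808
  C: 7 × 12.011 = 84.077
  Cl: 1 × 35.450 = 35.450
  H: 3 × 1.008 = 3.024
  N: 2 × 14.007 = 28.014
  O: 3 × 15.999 = 47.997
Sum: 2×79.904 + 7×12.011 + 1×35.450 + 3×1.008 + 2×14.007 + 3×15.999 = 358.370 → 358.37 g/mol.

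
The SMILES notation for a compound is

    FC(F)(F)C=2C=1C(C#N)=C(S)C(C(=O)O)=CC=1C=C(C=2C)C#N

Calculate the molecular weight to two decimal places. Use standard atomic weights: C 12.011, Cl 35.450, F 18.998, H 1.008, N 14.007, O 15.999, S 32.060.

First, the molecular formula is C15H7F3N2O2S (counting implicit H from valence).
  C: 15 × 12.011 = 180.165
  F: 3 × 18.998 = 56.994
  H: 7 × 1.008 = 7.056
  N: 2 × 14.007 = 28.014
  O: 2 × 15.999 = 31.998
  S: 1 × 32.060 = 32.060
Sum: 15×12.011 + 3×18.998 + 7×1.008 + 2×14.007 + 2×15.999 + 1×32.060 = 336.287 → 336.29 g/mol.

336.29 g/mol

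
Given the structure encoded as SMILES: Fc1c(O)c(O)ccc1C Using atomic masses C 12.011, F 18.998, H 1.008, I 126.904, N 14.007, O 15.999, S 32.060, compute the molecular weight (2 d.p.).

142.13 g/mol

First, the molecular formula is C7H7FO2 (counting implicit H from valence).
  C: 7 × 12.011 = 84.077
  F: 1 × 18.998 = 18.998
  H: 7 × 1.008 = 7.056
  O: 2 × 15.999 = 31.998
Sum: 7×12.011 + 1×18.998 + 7×1.008 + 2×15.999 = 142.129 → 142.13 g/mol.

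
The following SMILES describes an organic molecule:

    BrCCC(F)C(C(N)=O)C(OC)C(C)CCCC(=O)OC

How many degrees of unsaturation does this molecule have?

Molecular formula: C14H25BrFNO4.
DoU = (2C + 2 + N − H − X) / 2, where X is the halogen count and O/S are ignored.
    = (2·14 + 2 + 1 − 25 − 2) / 2 = 4 / 2 = 2.

2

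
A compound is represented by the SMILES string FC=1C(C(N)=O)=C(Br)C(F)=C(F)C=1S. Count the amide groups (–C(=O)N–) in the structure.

1

The amide motif appears at heavy-atom position 4 in the SMILES.
Other groups present: 1 thiol.
Amide count: 1.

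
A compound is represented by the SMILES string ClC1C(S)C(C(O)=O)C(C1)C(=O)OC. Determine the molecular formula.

Walk through each heavy atom and fill implicit hydrogens from standard valence (C 4, N 3, O 2, S 2, halogen 1):
  atom 1: Cl (halogen, monovalent) → 0 H
  atom 2: C, bond orders sum to 3 (valence 4) → 1 H
  atom 3: C, bond orders sum to 3 (valence 4) → 1 H
  atom 4: S, bond orders sum to 1 (valence 2) → 1 H
  atom 5: C, bond orders sum to 3 (valence 4) → 1 H
  atom 6: C, bond orders sum to 4 (valence 4) → 0 H
  atom 7: O, bond orders sum to 1 (valence 2) → 1 H
  atom 8: O, bond orders sum to 2 (valence 2) → 0 H
  atom 9: C, bond orders sum to 3 (valence 4) → 1 H
  atom 10: C, bond orders sum to 2 (valence 4) → 2 H
  atom 11: C, bond orders sum to 4 (valence 4) → 0 H
  atom 12: O, bond orders sum to 2 (valence 2) → 0 H
  atom 13: O, bond orders sum to 2 (valence 2) → 0 H
  atom 14: C, bond orders sum to 1 (valence 4) → 3 H
Totals → C:8, H:11, Cl:1, O:4, S:1.
In Hill order: C8H11ClO4S.

C8H11ClO4S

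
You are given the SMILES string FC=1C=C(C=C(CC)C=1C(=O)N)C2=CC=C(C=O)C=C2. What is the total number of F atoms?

1

Scan the SMILES for F atoms (remember two-letter symbols like Cl and Br are single atoms).
Fluorine count: 1.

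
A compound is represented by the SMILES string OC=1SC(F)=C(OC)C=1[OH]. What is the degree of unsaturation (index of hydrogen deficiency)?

3

Molecular formula: C5H5FO3S.
DoU = (2C + 2 + N − H − X) / 2, where X is the halogen count and O/S are ignored.
    = (2·5 + 2 + 0 − 5 − 1) / 2 = 6 / 2 = 3.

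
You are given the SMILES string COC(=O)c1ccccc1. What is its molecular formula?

Walk through each heavy atom and fill implicit hydrogens from standard valence (C 4, N 3, O 2, S 2, halogen 1); for lowercase aromatic atoms, an aromatic c carries 1 H when it has two neighbours and 0 H with three, and aromatic n carries 0 H:
  atom 1: C, bond orders sum to 1 (valence 4) → 3 H
  atom 2: O, bond orders sum to 2 (valence 2) → 0 H
  atom 3: C, bond orders sum to 4 (valence 4) → 0 H
  atom 4: O, bond orders sum to 2 (valence 2) → 0 H
  atom 5: aromatic c, 3 neighbours → 0 H
  atom 6: aromatic c, 2 neighbours → 1 H
  atom 7: aromatic c, 2 neighbours → 1 H
  atom 8: aromatic c, 2 neighbours → 1 H
  atom 9: aromatic c, 2 neighbours → 1 H
  atom 10: aromatic c, 2 neighbours → 1 H
Totals → C:8, H:8, O:2.
In Hill order: C8H8O2.

C8H8O2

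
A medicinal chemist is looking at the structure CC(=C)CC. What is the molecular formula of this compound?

Walk through each heavy atom and fill implicit hydrogens from standard valence (C 4, N 3, O 2, S 2, halogen 1):
  atom 1: C, bond orders sum to 1 (valence 4) → 3 H
  atom 2: C, bond orders sum to 4 (valence 4) → 0 H
  atom 3: C, bond orders sum to 2 (valence 4) → 2 H
  atom 4: C, bond orders sum to 2 (valence 4) → 2 H
  atom 5: C, bond orders sum to 1 (valence 4) → 3 H
Totals → C:5, H:10.
In Hill order: C5H10.

C5H10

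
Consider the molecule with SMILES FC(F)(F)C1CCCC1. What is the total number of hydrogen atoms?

9

Walk through each heavy atom and fill implicit hydrogens from standard valence (C 4, N 3, O 2, S 2, halogen 1):
  atom 1: F (halogen, monovalent) → 0 H
  atom 2: C, bond orders sum to 4 (valence 4) → 0 H
  atom 3: F (halogen, monovalent) → 0 H
  atom 4: F (halogen, monovalent) → 0 H
  atom 5: C, bond orders sum to 3 (valence 4) → 1 H
  atom 6: C, bond orders sum to 2 (valence 4) → 2 H
  atom 7: C, bond orders sum to 2 (valence 4) → 2 H
  atom 8: C, bond orders sum to 2 (valence 4) → 2 H
  atom 9: C, bond orders sum to 2 (valence 4) → 2 H
Total hydrogens: 9.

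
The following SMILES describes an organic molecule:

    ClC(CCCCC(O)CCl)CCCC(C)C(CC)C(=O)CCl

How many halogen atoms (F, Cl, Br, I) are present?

3

Halogen atoms appear at heavy-atom positions 1, 10, 22 (3×Cl).
Other groups present: 1 hydroxyl, 1 ketone.
Halogen count: 3.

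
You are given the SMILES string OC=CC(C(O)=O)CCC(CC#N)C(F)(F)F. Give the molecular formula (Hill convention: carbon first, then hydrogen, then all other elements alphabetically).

C10H12F3NO3

Walk through each heavy atom and fill implicit hydrogens from standard valence (C 4, N 3, O 2, S 2, halogen 1):
  atom 1: O, bond orders sum to 1 (valence 2) → 1 H
  atom 2: C, bond orders sum to 3 (valence 4) → 1 H
  atom 3: C, bond orders sum to 3 (valence 4) → 1 H
  atom 4: C, bond orders sum to 3 (valence 4) → 1 H
  atom 5: C, bond orders sum to 4 (valence 4) → 0 H
  atom 6: O, bond orders sum to 1 (valence 2) → 1 H
  atom 7: O, bond orders sum to 2 (valence 2) → 0 H
  atom 8: C, bond orders sum to 2 (valence 4) → 2 H
  atom 9: C, bond orders sum to 2 (valence 4) → 2 H
  atom 10: C, bond orders sum to 3 (valence 4) → 1 H
  atom 11: C, bond orders sum to 2 (valence 4) → 2 H
  atom 12: C, bond orders sum to 4 (valence 4) → 0 H
  atom 13: N, bond orders sum to 3 (valence 3) → 0 H
  atom 14: C, bond orders sum to 4 (valence 4) → 0 H
  atom 15: F (halogen, monovalent) → 0 H
  atom 16: F (halogen, monovalent) → 0 H
  atom 17: F (halogen, monovalent) → 0 H
Totals → C:10, H:12, F:3, N:1, O:3.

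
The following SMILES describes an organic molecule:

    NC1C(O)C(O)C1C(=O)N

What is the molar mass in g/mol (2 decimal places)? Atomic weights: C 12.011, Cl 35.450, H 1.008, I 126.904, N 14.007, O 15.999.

First, the molecular formula is C5H10N2O3 (counting implicit H from valence).
  C: 5 × 12.011 = 60.055
  H: 10 × 1.008 = 10.080
  N: 2 × 14.007 = 28.014
  O: 3 × 15.999 = 47.997
Sum: 5×12.011 + 10×1.008 + 2×14.007 + 3×15.999 = 146.146 → 146.15 g/mol.

146.15 g/mol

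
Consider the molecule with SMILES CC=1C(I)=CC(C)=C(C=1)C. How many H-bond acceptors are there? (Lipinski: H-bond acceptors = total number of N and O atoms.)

0

N atoms: 0; O atoms: 0.
Lipinski HBA = 0 + 0 = 0.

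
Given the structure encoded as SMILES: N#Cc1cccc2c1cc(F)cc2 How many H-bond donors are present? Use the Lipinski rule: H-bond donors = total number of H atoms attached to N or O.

Donors: find every N or O and count the H atoms it carries.
  atom 1 (N): bond orders sum to 3 → 0 H
Lipinski HBD = 0.

0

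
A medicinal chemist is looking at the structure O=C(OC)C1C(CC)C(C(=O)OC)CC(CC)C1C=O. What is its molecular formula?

C15H24O5

Walk through each heavy atom and fill implicit hydrogens from standard valence (C 4, N 3, O 2, S 2, halogen 1):
  atom 1: O, bond orders sum to 2 (valence 2) → 0 H
  atom 2: C, bond orders sum to 4 (valence 4) → 0 H
  atom 3: O, bond orders sum to 2 (valence 2) → 0 H
  atom 4: C, bond orders sum to 1 (valence 4) → 3 H
  atom 5: C, bond orders sum to 3 (valence 4) → 1 H
  atom 6: C, bond orders sum to 3 (valence 4) → 1 H
  atom 7: C, bond orders sum to 2 (valence 4) → 2 H
  atom 8: C, bond orders sum to 1 (valence 4) → 3 H
  atom 9: C, bond orders sum to 3 (valence 4) → 1 H
  atom 10: C, bond orders sum to 4 (valence 4) → 0 H
  atom 11: O, bond orders sum to 2 (valence 2) → 0 H
  atom 12: O, bond orders sum to 2 (valence 2) → 0 H
  atom 13: C, bond orders sum to 1 (valence 4) → 3 H
  atom 14: C, bond orders sum to 2 (valence 4) → 2 H
  atom 15: C, bond orders sum to 3 (valence 4) → 1 H
  atom 16: C, bond orders sum to 2 (valence 4) → 2 H
  atom 17: C, bond orders sum to 1 (valence 4) → 3 H
  atom 18: C, bond orders sum to 3 (valence 4) → 1 H
  atom 19: C, bond orders sum to 3 (valence 4) → 1 H
  atom 20: O, bond orders sum to 2 (valence 2) → 0 H
Totals → C:15, H:24, O:5.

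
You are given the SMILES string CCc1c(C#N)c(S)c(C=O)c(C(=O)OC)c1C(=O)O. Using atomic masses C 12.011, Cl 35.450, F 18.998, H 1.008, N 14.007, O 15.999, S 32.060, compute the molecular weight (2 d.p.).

First, the molecular formula is C13H11NO5S (counting implicit H from valence).
  C: 13 × 12.011 = 156.143
  H: 11 × 1.008 = 11.088
  N: 1 × 14.007 = 14.007
  O: 5 × 15.999 = 79.995
  S: 1 × 32.060 = 32.060
Sum: 13×12.011 + 11×1.008 + 1×14.007 + 5×15.999 + 1×32.060 = 293.293 → 293.29 g/mol.

293.29 g/mol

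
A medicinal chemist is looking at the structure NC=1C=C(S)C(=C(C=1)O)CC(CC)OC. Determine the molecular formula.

C11H17NO2S

Walk through each heavy atom and fill implicit hydrogens from standard valence (C 4, N 3, O 2, S 2, halogen 1):
  atom 1: N, bond orders sum to 1 (valence 3) → 2 H
  atom 2: C, bond orders sum to 4 (valence 4) → 0 H
  atom 3: C, bond orders sum to 3 (valence 4) → 1 H
  atom 4: C, bond orders sum to 4 (valence 4) → 0 H
  atom 5: S, bond orders sum to 1 (valence 2) → 1 H
  atom 6: C, bond orders sum to 4 (valence 4) → 0 H
  atom 7: C, bond orders sum to 4 (valence 4) → 0 H
  atom 8: C, bond orders sum to 3 (valence 4) → 1 H
  atom 9: O, bond orders sum to 1 (valence 2) → 1 H
  atom 10: C, bond orders sum to 2 (valence 4) → 2 H
  atom 11: C, bond orders sum to 3 (valence 4) → 1 H
  atom 12: C, bond orders sum to 2 (valence 4) → 2 H
  atom 13: C, bond orders sum to 1 (valence 4) → 3 H
  atom 14: O, bond orders sum to 2 (valence 2) → 0 H
  atom 15: C, bond orders sum to 1 (valence 4) → 3 H
Totals → C:11, H:17, N:1, O:2, S:1.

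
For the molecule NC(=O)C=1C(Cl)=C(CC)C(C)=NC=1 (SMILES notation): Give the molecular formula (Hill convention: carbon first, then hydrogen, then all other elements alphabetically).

Walk through each heavy atom and fill implicit hydrogens from standard valence (C 4, N 3, O 2, S 2, halogen 1):
  atom 1: N, bond orders sum to 1 (valence 3) → 2 H
  atom 2: C, bond orders sum to 4 (valence 4) → 0 H
  atom 3: O, bond orders sum to 2 (valence 2) → 0 H
  atom 4: C, bond orders sum to 4 (valence 4) → 0 H
  atom 5: C, bond orders sum to 4 (valence 4) → 0 H
  atom 6: Cl (halogen, monovalent) → 0 H
  atom 7: C, bond orders sum to 4 (valence 4) → 0 H
  atom 8: C, bond orders sum to 2 (valence 4) → 2 H
  atom 9: C, bond orders sum to 1 (valence 4) → 3 H
  atom 10: C, bond orders sum to 4 (valence 4) → 0 H
  atom 11: C, bond orders sum to 1 (valence 4) → 3 H
  atom 12: N, bond orders sum to 3 (valence 3) → 0 H
  atom 13: C, bond orders sum to 3 (valence 4) → 1 H
Totals → C:9, H:11, Cl:1, N:2, O:1.

C9H11ClN2O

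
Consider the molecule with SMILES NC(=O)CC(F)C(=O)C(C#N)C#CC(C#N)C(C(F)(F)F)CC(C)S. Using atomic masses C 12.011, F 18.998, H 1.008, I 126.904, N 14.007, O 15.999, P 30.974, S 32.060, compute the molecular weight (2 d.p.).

First, the molecular formula is C15H15F4N3O2S (counting implicit H from valence).
  C: 15 × 12.011 = 180.165
  F: 4 × 18.998 = 75.992
  H: 15 × 1.008 = 15.120
  N: 3 × 14.007 = 42.021
  O: 2 × 15.999 = 31.998
  S: 1 × 32.060 = 32.060
Sum: 15×12.011 + 4×18.998 + 15×1.008 + 3×14.007 + 2×15.999 + 1×32.060 = 377.356 → 377.36 g/mol.

377.36 g/mol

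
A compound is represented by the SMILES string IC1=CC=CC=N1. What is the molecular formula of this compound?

C5H4IN

Walk through each heavy atom and fill implicit hydrogens from standard valence (C 4, N 3, O 2, S 2, halogen 1):
  atom 1: I (halogen, monovalent) → 0 H
  atom 2: C, bond orders sum to 4 (valence 4) → 0 H
  atom 3: C, bond orders sum to 3 (valence 4) → 1 H
  atom 4: C, bond orders sum to 3 (valence 4) → 1 H
  atom 5: C, bond orders sum to 3 (valence 4) → 1 H
  atom 6: C, bond orders sum to 3 (valence 4) → 1 H
  atom 7: N, bond orders sum to 3 (valence 3) → 0 H
Totals → C:5, H:4, I:1, N:1.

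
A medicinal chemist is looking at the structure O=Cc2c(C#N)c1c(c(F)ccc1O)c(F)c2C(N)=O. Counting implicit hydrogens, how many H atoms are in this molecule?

6

Walk through each heavy atom and fill implicit hydrogens from standard valence (C 4, N 3, O 2, S 2, halogen 1); for lowercase aromatic atoms, an aromatic c carries 1 H when it has two neighbours and 0 H with three, and aromatic n carries 0 H:
  atom 1: O, bond orders sum to 2 (valence 2) → 0 H
  atom 2: C, bond orders sum to 3 (valence 4) → 1 H
  atom 3: aromatic c, 3 neighbours → 0 H
  atom 4: aromatic c, 3 neighbours → 0 H
  atom 5: C, bond orders sum to 4 (valence 4) → 0 H
  atom 6: N, bond orders sum to 3 (valence 3) → 0 H
  atom 7: aromatic c, 3 neighbours → 0 H
  atom 8: aromatic c, 3 neighbours → 0 H
  atom 9: aromatic c, 3 neighbours → 0 H
  atom 10: F (halogen, monovalent) → 0 H
  atom 11: aromatic c, 2 neighbours → 1 H
  atom 12: aromatic c, 2 neighbours → 1 H
  atom 13: aromatic c, 3 neighbours → 0 H
  atom 14: O, bond orders sum to 1 (valence 2) → 1 H
  atom 15: aromatic c, 3 neighbours → 0 H
  atom 16: F (halogen, monovalent) → 0 H
  atom 17: aromatic c, 3 neighbours → 0 H
  atom 18: C, bond orders sum to 4 (valence 4) → 0 H
  atom 19: N, bond orders sum to 1 (valence 3) → 2 H
  atom 20: O, bond orders sum to 2 (valence 2) → 0 H
Total hydrogens: 6.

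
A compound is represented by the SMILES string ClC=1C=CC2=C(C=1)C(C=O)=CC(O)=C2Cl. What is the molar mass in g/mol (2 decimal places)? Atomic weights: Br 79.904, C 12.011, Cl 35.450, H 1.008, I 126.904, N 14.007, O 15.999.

First, the molecular formula is C11H6Cl2O2 (counting implicit H from valence).
  C: 11 × 12.011 = 132.121
  Cl: 2 × 35.450 = 70.900
  H: 6 × 1.008 = 6.048
  O: 2 × 15.999 = 31.998
Sum: 11×12.011 + 2×35.450 + 6×1.008 + 2×15.999 = 241.067 → 241.07 g/mol.

241.07 g/mol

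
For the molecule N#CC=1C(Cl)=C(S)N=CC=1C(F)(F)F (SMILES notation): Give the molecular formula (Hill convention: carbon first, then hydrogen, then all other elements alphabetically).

C7H2ClF3N2S

Walk through each heavy atom and fill implicit hydrogens from standard valence (C 4, N 3, O 2, S 2, halogen 1):
  atom 1: N, bond orders sum to 3 (valence 3) → 0 H
  atom 2: C, bond orders sum to 4 (valence 4) → 0 H
  atom 3: C, bond orders sum to 4 (valence 4) → 0 H
  atom 4: C, bond orders sum to 4 (valence 4) → 0 H
  atom 5: Cl (halogen, monovalent) → 0 H
  atom 6: C, bond orders sum to 4 (valence 4) → 0 H
  atom 7: S, bond orders sum to 1 (valence 2) → 1 H
  atom 8: N, bond orders sum to 3 (valence 3) → 0 H
  atom 9: C, bond orders sum to 3 (valence 4) → 1 H
  atom 10: C, bond orders sum to 4 (valence 4) → 0 H
  atom 11: C, bond orders sum to 4 (valence 4) → 0 H
  atom 12: F (halogen, monovalent) → 0 H
  atom 13: F (halogen, monovalent) → 0 H
  atom 14: F (halogen, monovalent) → 0 H
Totals → C:7, H:2, Cl:1, F:3, N:2, S:1.
In Hill order: C7H2ClF3N2S.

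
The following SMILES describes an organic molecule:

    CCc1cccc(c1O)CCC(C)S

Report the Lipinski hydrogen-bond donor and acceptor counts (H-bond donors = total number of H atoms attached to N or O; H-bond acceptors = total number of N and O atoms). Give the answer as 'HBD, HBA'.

1, 1

Donors: find every N or O and count the H atoms it carries.
  atom 9 (O): bond orders sum to 1 → 1 H
Lipinski HBD = 1.
Acceptors: N atoms = 0, O atoms = 1 → HBA = 1.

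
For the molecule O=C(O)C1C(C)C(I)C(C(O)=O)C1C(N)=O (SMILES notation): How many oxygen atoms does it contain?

5

Scan the SMILES for O atoms (remember two-letter symbols like Cl and Br are single atoms).
Oxygen count: 5.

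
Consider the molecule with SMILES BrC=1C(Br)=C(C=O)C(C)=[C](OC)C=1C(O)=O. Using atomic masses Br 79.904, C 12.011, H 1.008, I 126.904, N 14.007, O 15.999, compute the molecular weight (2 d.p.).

351.98 g/mol

First, the molecular formula is C10H8Br2O4 (counting implicit H from valence).
  Br: 2 × 79.904 = 159.808
  C: 10 × 12.011 = 120.110
  H: 8 × 1.008 = 8.064
  O: 4 × 15.999 = 63.996
Sum: 2×79.904 + 10×12.011 + 8×1.008 + 4×15.999 = 351.978 → 351.98 g/mol.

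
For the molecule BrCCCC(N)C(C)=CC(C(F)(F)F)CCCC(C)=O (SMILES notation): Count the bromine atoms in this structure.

1

Scan the SMILES for Br atoms (remember two-letter symbols like Cl and Br are single atoms).
Bromine count: 1.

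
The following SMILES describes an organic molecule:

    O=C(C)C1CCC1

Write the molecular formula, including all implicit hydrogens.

Walk through each heavy atom and fill implicit hydrogens from standard valence (C 4, N 3, O 2, S 2, halogen 1):
  atom 1: O, bond orders sum to 2 (valence 2) → 0 H
  atom 2: C, bond orders sum to 4 (valence 4) → 0 H
  atom 3: C, bond orders sum to 1 (valence 4) → 3 H
  atom 4: C, bond orders sum to 3 (valence 4) → 1 H
  atom 5: C, bond orders sum to 2 (valence 4) → 2 H
  atom 6: C, bond orders sum to 2 (valence 4) → 2 H
  atom 7: C, bond orders sum to 2 (valence 4) → 2 H
Totals → C:6, H:10, O:1.

C6H10O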